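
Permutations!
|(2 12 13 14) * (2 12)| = 3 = |(12 13 14)|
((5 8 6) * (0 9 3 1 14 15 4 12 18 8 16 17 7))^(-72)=((0 9 3 1 14 15 4 12 18 8 6 5 16 17 7))^(-72)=(0 1 4 8 16)(3 15 18 5 7)(6 17 9 14 12)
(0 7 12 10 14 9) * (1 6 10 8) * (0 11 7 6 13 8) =[6, 13, 2, 3, 4, 5, 10, 12, 1, 11, 14, 7, 0, 8, 9] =(0 6 10 14 9 11 7 12)(1 13 8)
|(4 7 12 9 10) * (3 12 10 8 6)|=|(3 12 9 8 6)(4 7 10)|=15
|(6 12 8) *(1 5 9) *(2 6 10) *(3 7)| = |(1 5 9)(2 6 12 8 10)(3 7)| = 30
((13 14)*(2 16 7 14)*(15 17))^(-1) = ((2 16 7 14 13)(15 17))^(-1) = (2 13 14 7 16)(15 17)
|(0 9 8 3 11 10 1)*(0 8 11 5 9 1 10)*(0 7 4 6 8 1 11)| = |(0 11 7 4 6 8 3 5 9)| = 9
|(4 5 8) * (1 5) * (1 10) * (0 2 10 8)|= |(0 2 10 1 5)(4 8)|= 10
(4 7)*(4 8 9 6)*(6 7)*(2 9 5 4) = (2 9 7 8 5 4 6) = [0, 1, 9, 3, 6, 4, 2, 8, 5, 7]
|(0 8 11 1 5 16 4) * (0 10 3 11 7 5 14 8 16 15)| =|(0 16 4 10 3 11 1 14 8 7 5 15)| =12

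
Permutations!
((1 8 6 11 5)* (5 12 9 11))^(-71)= ((1 8 6 5)(9 11 12))^(-71)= (1 8 6 5)(9 11 12)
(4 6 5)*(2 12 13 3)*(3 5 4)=(2 12 13 5 3)(4 6)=[0, 1, 12, 2, 6, 3, 4, 7, 8, 9, 10, 11, 13, 5]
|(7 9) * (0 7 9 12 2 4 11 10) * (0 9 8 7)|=|(2 4 11 10 9 8 7 12)|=8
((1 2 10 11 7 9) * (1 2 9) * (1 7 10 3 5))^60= (11)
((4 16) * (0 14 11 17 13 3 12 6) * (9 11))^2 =((0 14 9 11 17 13 3 12 6)(4 16))^2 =(0 9 17 3 6 14 11 13 12)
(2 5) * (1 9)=(1 9)(2 5)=[0, 9, 5, 3, 4, 2, 6, 7, 8, 1]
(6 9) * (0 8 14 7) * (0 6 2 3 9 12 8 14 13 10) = (0 14 7 6 12 8 13 10)(2 3 9) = [14, 1, 3, 9, 4, 5, 12, 6, 13, 2, 0, 11, 8, 10, 7]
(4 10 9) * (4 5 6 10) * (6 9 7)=(5 9)(6 10 7)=[0, 1, 2, 3, 4, 9, 10, 6, 8, 5, 7]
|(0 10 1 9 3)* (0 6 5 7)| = 8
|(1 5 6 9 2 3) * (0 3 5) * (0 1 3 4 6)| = |(0 4 6 9 2 5)| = 6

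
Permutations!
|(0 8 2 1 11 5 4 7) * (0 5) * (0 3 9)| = |(0 8 2 1 11 3 9)(4 7 5)| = 21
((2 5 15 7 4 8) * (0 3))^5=(0 3)(2 8 4 7 15 5)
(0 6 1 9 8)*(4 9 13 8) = (0 6 1 13 8)(4 9) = [6, 13, 2, 3, 9, 5, 1, 7, 0, 4, 10, 11, 12, 8]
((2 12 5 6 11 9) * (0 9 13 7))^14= (0 6 9 11 2 13 12 7 5)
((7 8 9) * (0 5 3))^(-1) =((0 5 3)(7 8 9))^(-1) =(0 3 5)(7 9 8)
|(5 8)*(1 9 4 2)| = |(1 9 4 2)(5 8)| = 4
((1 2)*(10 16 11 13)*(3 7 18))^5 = (1 2)(3 18 7)(10 16 11 13)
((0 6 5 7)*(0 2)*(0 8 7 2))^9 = (0 2)(5 7)(6 8) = ((0 6 5 2 8 7))^9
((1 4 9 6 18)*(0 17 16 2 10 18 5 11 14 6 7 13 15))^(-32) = ((0 17 16 2 10 18 1 4 9 7 13 15)(5 11 14 6))^(-32) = (0 10 9)(1 13 16)(2 4 15)(7 17 18)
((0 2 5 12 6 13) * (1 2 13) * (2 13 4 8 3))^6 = ((0 4 8 3 2 5 12 6 1 13))^6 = (0 12 8 1 2)(3 13 5 4 6)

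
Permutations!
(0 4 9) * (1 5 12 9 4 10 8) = (0 10 8 1 5 12 9) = [10, 5, 2, 3, 4, 12, 6, 7, 1, 0, 8, 11, 9]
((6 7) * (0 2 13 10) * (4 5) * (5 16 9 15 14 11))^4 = (4 14 16 11 9 5 15)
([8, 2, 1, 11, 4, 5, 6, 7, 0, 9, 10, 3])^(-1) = (0 8)(1 2)(3 11)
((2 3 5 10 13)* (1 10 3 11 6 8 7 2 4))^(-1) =((1 10 13 4)(2 11 6 8 7)(3 5))^(-1) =(1 4 13 10)(2 7 8 6 11)(3 5)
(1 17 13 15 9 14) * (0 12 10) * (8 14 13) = (0 12 10)(1 17 8 14)(9 13 15) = [12, 17, 2, 3, 4, 5, 6, 7, 14, 13, 0, 11, 10, 15, 1, 9, 16, 8]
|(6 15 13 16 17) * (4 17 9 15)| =|(4 17 6)(9 15 13 16)| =12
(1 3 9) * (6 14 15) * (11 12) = [0, 3, 2, 9, 4, 5, 14, 7, 8, 1, 10, 12, 11, 13, 15, 6] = (1 3 9)(6 14 15)(11 12)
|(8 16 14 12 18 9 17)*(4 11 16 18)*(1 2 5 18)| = |(1 2 5 18 9 17 8)(4 11 16 14 12)| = 35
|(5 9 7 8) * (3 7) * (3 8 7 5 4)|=5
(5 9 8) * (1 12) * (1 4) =(1 12 4)(5 9 8) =[0, 12, 2, 3, 1, 9, 6, 7, 5, 8, 10, 11, 4]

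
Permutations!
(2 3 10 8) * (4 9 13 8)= (2 3 10 4 9 13 8)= [0, 1, 3, 10, 9, 5, 6, 7, 2, 13, 4, 11, 12, 8]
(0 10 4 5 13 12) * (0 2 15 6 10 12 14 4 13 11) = (0 12 2 15 6 10 13 14 4 5 11) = [12, 1, 15, 3, 5, 11, 10, 7, 8, 9, 13, 0, 2, 14, 4, 6]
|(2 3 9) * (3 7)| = 4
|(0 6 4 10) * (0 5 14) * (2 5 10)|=|(0 6 4 2 5 14)|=6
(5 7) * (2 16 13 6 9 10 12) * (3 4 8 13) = (2 16 3 4 8 13 6 9 10 12)(5 7) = [0, 1, 16, 4, 8, 7, 9, 5, 13, 10, 12, 11, 2, 6, 14, 15, 3]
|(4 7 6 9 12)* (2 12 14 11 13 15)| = 10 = |(2 12 4 7 6 9 14 11 13 15)|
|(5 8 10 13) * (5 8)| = |(8 10 13)| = 3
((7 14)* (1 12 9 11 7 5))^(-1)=(1 5 14 7 11 9 12)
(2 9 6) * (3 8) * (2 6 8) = (2 9 8 3) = [0, 1, 9, 2, 4, 5, 6, 7, 3, 8]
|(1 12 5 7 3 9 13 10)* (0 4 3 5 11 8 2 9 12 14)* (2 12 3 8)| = 22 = |(0 4 8 12 11 2 9 13 10 1 14)(5 7)|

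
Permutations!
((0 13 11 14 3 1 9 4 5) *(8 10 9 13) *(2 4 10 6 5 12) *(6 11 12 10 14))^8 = (0 6 8 5 11)(1 3 14 9 10 4 2 12 13)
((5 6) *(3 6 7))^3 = ((3 6 5 7))^3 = (3 7 5 6)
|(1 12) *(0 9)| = 2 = |(0 9)(1 12)|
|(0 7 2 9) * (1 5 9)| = 6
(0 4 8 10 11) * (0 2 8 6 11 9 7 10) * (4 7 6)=(0 7 10 9 6 11 2 8)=[7, 1, 8, 3, 4, 5, 11, 10, 0, 6, 9, 2]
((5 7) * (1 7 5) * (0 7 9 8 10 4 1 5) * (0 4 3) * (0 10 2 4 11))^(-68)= (11)(1 8 4 9 2)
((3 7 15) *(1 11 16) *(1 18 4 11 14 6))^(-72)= ((1 14 6)(3 7 15)(4 11 16 18))^(-72)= (18)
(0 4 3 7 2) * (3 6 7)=(0 4 6 7 2)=[4, 1, 0, 3, 6, 5, 7, 2]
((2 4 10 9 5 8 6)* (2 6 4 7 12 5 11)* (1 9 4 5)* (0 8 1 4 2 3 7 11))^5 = ((0 8 5 1 9)(2 11 3 7 12 4 10))^5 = (2 4 7 11 10 12 3)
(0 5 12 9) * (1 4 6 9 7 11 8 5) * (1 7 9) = [7, 4, 2, 3, 6, 12, 1, 11, 5, 0, 10, 8, 9] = (0 7 11 8 5 12 9)(1 4 6)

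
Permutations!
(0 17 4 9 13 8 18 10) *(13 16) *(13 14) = (0 17 4 9 16 14 13 8 18 10) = [17, 1, 2, 3, 9, 5, 6, 7, 18, 16, 0, 11, 12, 8, 13, 15, 14, 4, 10]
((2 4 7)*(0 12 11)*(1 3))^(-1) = (0 11 12)(1 3)(2 7 4)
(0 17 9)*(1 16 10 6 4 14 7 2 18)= [17, 16, 18, 3, 14, 5, 4, 2, 8, 0, 6, 11, 12, 13, 7, 15, 10, 9, 1]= (0 17 9)(1 16 10 6 4 14 7 2 18)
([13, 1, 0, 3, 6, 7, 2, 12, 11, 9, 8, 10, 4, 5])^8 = (13)(8 10 11)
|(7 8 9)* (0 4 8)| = |(0 4 8 9 7)| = 5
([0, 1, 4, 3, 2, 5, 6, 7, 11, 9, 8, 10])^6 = (11)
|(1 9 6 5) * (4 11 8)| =|(1 9 6 5)(4 11 8)| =12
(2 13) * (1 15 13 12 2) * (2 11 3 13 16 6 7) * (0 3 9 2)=(0 3 13 1 15 16 6 7)(2 12 11 9)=[3, 15, 12, 13, 4, 5, 7, 0, 8, 2, 10, 9, 11, 1, 14, 16, 6]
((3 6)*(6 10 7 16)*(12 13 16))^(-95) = (3 12 6 7 16 10 13)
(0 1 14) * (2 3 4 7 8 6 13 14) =(0 1 2 3 4 7 8 6 13 14) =[1, 2, 3, 4, 7, 5, 13, 8, 6, 9, 10, 11, 12, 14, 0]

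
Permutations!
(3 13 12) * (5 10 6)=[0, 1, 2, 13, 4, 10, 5, 7, 8, 9, 6, 11, 3, 12]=(3 13 12)(5 10 6)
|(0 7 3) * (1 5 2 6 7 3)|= |(0 3)(1 5 2 6 7)|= 10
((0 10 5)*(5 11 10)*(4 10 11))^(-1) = (11)(0 5)(4 10)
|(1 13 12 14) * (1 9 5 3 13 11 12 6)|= 9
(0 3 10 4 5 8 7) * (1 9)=(0 3 10 4 5 8 7)(1 9)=[3, 9, 2, 10, 5, 8, 6, 0, 7, 1, 4]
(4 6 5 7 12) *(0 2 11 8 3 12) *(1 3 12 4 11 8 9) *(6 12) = (0 2 8 6 5 7)(1 3 4 12 11 9) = [2, 3, 8, 4, 12, 7, 5, 0, 6, 1, 10, 9, 11]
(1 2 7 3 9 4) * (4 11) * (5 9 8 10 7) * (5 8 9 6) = (1 2 8 10 7 3 9 11 4)(5 6) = [0, 2, 8, 9, 1, 6, 5, 3, 10, 11, 7, 4]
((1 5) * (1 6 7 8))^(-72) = ((1 5 6 7 8))^(-72) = (1 7 5 8 6)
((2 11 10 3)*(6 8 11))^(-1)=((2 6 8 11 10 3))^(-1)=(2 3 10 11 8 6)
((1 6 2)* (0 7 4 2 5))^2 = (0 4 1 5 7 2 6)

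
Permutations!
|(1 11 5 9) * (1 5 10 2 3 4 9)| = 8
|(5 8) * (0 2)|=2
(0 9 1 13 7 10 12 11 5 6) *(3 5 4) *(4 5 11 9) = [4, 13, 2, 11, 3, 6, 0, 10, 8, 1, 12, 5, 9, 7] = (0 4 3 11 5 6)(1 13 7 10 12 9)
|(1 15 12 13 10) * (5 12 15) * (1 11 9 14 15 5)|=8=|(5 12 13 10 11 9 14 15)|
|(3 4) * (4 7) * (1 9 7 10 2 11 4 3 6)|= |(1 9 7 3 10 2 11 4 6)|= 9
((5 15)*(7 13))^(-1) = (5 15)(7 13)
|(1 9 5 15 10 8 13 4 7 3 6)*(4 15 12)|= |(1 9 5 12 4 7 3 6)(8 13 15 10)|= 8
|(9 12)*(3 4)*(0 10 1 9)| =10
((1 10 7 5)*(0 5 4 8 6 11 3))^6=(0 8 1 11 7)(3 4 5 6 10)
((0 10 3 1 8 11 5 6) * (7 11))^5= (0 7 10 11 3 5 1 6 8)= ((0 10 3 1 8 7 11 5 6))^5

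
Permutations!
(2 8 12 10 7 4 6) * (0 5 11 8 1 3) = (0 5 11 8 12 10 7 4 6 2 1 3) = [5, 3, 1, 0, 6, 11, 2, 4, 12, 9, 7, 8, 10]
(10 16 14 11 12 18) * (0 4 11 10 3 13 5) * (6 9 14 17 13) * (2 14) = (0 4 11 12 18 3 6 9 2 14 10 16 17 13 5) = [4, 1, 14, 6, 11, 0, 9, 7, 8, 2, 16, 12, 18, 5, 10, 15, 17, 13, 3]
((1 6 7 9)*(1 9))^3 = ((9)(1 6 7))^3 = (9)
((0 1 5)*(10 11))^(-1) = ((0 1 5)(10 11))^(-1) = (0 5 1)(10 11)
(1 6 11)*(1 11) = (11)(1 6) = [0, 6, 2, 3, 4, 5, 1, 7, 8, 9, 10, 11]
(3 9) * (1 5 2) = (1 5 2)(3 9) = [0, 5, 1, 9, 4, 2, 6, 7, 8, 3]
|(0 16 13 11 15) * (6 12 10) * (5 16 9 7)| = |(0 9 7 5 16 13 11 15)(6 12 10)| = 24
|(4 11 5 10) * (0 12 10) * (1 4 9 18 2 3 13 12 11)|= 42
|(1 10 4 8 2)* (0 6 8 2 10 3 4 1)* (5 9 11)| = 24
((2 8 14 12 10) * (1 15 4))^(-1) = (1 4 15)(2 10 12 14 8)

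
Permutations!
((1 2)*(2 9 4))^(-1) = ((1 9 4 2))^(-1) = (1 2 4 9)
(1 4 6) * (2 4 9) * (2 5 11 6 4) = (1 9 5 11 6) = [0, 9, 2, 3, 4, 11, 1, 7, 8, 5, 10, 6]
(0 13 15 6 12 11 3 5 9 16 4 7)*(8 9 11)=(0 13 15 6 12 8 9 16 4 7)(3 5 11)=[13, 1, 2, 5, 7, 11, 12, 0, 9, 16, 10, 3, 8, 15, 14, 6, 4]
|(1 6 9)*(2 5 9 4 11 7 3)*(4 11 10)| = 8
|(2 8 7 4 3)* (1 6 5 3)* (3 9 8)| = |(1 6 5 9 8 7 4)(2 3)| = 14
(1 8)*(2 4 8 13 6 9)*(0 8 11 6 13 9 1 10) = (13)(0 8 10)(1 9 2 4 11 6) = [8, 9, 4, 3, 11, 5, 1, 7, 10, 2, 0, 6, 12, 13]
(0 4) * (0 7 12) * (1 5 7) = (0 4 1 5 7 12) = [4, 5, 2, 3, 1, 7, 6, 12, 8, 9, 10, 11, 0]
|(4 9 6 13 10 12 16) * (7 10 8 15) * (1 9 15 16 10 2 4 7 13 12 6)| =|(1 9)(2 4 15 13 8 16 7)(6 12 10)| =42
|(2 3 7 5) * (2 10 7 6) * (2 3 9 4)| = 6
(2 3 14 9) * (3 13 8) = (2 13 8 3 14 9) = [0, 1, 13, 14, 4, 5, 6, 7, 3, 2, 10, 11, 12, 8, 9]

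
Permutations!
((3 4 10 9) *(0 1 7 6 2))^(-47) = ((0 1 7 6 2)(3 4 10 9))^(-47) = (0 6 1 2 7)(3 4 10 9)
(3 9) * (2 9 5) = [0, 1, 9, 5, 4, 2, 6, 7, 8, 3] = (2 9 3 5)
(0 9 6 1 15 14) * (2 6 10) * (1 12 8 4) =(0 9 10 2 6 12 8 4 1 15 14) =[9, 15, 6, 3, 1, 5, 12, 7, 4, 10, 2, 11, 8, 13, 0, 14]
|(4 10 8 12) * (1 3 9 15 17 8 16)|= 10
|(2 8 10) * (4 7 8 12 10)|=|(2 12 10)(4 7 8)|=3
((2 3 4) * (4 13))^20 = ((2 3 13 4))^20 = (13)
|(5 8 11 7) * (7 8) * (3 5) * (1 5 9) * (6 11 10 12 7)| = 10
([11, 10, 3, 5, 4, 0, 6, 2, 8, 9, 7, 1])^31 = [5, 11, 7, 2, 4, 3, 6, 10, 8, 9, 1, 0]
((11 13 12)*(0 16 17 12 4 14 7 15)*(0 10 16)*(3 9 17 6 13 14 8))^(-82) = (3 17 11 7 10 6 4)(8 9 12 14 15 16 13)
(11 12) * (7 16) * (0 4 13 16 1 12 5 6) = (0 4 13 16 7 1 12 11 5 6) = [4, 12, 2, 3, 13, 6, 0, 1, 8, 9, 10, 5, 11, 16, 14, 15, 7]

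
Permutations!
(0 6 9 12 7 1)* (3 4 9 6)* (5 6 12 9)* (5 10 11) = [3, 0, 2, 4, 10, 6, 12, 1, 8, 9, 11, 5, 7] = (0 3 4 10 11 5 6 12 7 1)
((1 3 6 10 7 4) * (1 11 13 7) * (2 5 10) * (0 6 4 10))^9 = ((0 6 2 5)(1 3 4 11 13 7 10))^9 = (0 6 2 5)(1 4 13 10 3 11 7)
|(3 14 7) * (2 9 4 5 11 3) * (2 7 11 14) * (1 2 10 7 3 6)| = 24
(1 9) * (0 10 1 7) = (0 10 1 9 7) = [10, 9, 2, 3, 4, 5, 6, 0, 8, 7, 1]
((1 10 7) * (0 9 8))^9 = ((0 9 8)(1 10 7))^9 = (10)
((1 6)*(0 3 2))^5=((0 3 2)(1 6))^5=(0 2 3)(1 6)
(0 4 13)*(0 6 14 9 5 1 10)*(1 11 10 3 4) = (0 1 3 4 13 6 14 9 5 11 10) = [1, 3, 2, 4, 13, 11, 14, 7, 8, 5, 0, 10, 12, 6, 9]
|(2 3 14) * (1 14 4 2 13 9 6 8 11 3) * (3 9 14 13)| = 12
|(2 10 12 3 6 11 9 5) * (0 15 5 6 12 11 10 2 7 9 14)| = |(0 15 5 7 9 6 10 11 14)(3 12)| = 18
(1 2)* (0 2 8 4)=(0 2 1 8 4)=[2, 8, 1, 3, 0, 5, 6, 7, 4]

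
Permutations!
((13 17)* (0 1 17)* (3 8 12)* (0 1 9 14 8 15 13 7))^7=(0 13 8 7 15 14 17 3 9 1 12)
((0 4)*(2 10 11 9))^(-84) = (11)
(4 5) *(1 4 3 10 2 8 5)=[0, 4, 8, 10, 1, 3, 6, 7, 5, 9, 2]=(1 4)(2 8 5 3 10)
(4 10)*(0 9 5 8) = (0 9 5 8)(4 10) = [9, 1, 2, 3, 10, 8, 6, 7, 0, 5, 4]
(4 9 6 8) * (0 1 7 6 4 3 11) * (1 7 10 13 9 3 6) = (0 7 1 10 13 9 4 3 11)(6 8) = [7, 10, 2, 11, 3, 5, 8, 1, 6, 4, 13, 0, 12, 9]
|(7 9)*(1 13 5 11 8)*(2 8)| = 6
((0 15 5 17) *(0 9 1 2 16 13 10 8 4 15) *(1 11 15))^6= (1 4 8 10 13 16 2)(5 17 9 11 15)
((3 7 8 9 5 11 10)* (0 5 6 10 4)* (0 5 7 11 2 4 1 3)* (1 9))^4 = (0 3 10 1 6 8 9 7 11)(2 4 5)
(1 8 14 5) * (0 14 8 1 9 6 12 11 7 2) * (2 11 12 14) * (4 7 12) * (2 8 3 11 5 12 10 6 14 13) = (0 8 3 11 10 6 13 2)(4 7 5 9 14 12) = [8, 1, 0, 11, 7, 9, 13, 5, 3, 14, 6, 10, 4, 2, 12]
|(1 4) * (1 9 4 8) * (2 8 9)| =|(1 9 4 2 8)| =5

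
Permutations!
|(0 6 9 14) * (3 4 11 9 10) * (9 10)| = 4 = |(0 6 9 14)(3 4 11 10)|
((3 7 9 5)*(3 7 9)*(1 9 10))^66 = ((1 9 5 7 3 10))^66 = (10)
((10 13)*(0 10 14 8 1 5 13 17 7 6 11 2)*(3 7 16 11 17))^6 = (0 16 7)(1 5 13 14 8)(2 17 3)(6 10 11)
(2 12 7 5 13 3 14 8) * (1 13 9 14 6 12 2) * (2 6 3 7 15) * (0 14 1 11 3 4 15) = (0 14 8 11 3 4 15 2 6 12)(1 13 7 5 9) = [14, 13, 6, 4, 15, 9, 12, 5, 11, 1, 10, 3, 0, 7, 8, 2]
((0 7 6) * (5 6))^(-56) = ((0 7 5 6))^(-56) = (7)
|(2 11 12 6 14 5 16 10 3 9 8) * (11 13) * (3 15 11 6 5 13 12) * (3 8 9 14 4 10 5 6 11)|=22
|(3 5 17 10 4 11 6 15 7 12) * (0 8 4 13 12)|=42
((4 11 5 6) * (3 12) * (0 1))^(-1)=(0 1)(3 12)(4 6 5 11)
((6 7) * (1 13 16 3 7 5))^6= (1 5 6 7 3 16 13)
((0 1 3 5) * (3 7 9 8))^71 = ((0 1 7 9 8 3 5))^71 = (0 1 7 9 8 3 5)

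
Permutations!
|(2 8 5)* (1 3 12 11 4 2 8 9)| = 14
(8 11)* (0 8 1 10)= [8, 10, 2, 3, 4, 5, 6, 7, 11, 9, 0, 1]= (0 8 11 1 10)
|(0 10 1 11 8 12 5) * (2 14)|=|(0 10 1 11 8 12 5)(2 14)|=14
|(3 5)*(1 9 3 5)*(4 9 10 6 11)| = 7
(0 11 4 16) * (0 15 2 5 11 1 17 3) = (0 1 17 3)(2 5 11 4 16 15) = [1, 17, 5, 0, 16, 11, 6, 7, 8, 9, 10, 4, 12, 13, 14, 2, 15, 3]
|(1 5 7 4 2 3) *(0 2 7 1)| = 6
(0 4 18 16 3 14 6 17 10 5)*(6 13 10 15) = (0 4 18 16 3 14 13 10 5)(6 17 15) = [4, 1, 2, 14, 18, 0, 17, 7, 8, 9, 5, 11, 12, 10, 13, 6, 3, 15, 16]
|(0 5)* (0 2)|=3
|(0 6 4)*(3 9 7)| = |(0 6 4)(3 9 7)| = 3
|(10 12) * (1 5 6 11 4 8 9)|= |(1 5 6 11 4 8 9)(10 12)|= 14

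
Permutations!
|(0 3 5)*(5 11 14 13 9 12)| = 8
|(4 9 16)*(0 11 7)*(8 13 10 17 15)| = |(0 11 7)(4 9 16)(8 13 10 17 15)| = 15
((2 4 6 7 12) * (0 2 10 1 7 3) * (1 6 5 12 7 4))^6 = ((0 2 1 4 5 12 10 6 3))^6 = (0 10 4)(1 3 12)(2 6 5)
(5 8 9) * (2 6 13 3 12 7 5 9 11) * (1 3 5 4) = [0, 3, 6, 12, 1, 8, 13, 4, 11, 9, 10, 2, 7, 5] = (1 3 12 7 4)(2 6 13 5 8 11)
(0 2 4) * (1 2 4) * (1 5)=[4, 2, 5, 3, 0, 1]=(0 4)(1 2 5)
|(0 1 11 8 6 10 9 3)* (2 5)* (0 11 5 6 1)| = |(1 5 2 6 10 9 3 11 8)| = 9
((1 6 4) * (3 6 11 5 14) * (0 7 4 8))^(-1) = (0 8 6 3 14 5 11 1 4 7)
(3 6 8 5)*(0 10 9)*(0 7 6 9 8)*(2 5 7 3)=(0 10 8 7 6)(2 5)(3 9)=[10, 1, 5, 9, 4, 2, 0, 6, 7, 3, 8]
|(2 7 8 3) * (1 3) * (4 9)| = 10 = |(1 3 2 7 8)(4 9)|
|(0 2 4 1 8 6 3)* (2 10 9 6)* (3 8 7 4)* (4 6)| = 10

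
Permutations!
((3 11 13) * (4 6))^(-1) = (3 13 11)(4 6)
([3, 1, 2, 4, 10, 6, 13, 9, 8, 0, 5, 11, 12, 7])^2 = [4, 1, 2, 10, 5, 13, 7, 0, 8, 3, 6, 11, 12, 9]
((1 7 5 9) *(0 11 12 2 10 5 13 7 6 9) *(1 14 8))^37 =(0 11 12 2 10 5)(1 9 8 6 14)(7 13)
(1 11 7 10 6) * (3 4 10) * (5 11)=(1 5 11 7 3 4 10 6)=[0, 5, 2, 4, 10, 11, 1, 3, 8, 9, 6, 7]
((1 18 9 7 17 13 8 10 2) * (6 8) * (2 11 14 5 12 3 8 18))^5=(1 2)(3 5 11 8 12 14 10)(6 13 17 7 9 18)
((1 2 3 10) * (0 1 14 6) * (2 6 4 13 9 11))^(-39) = ((0 1 6)(2 3 10 14 4 13 9 11))^(-39) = (2 3 10 14 4 13 9 11)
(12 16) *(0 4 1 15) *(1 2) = (0 4 2 1 15)(12 16) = [4, 15, 1, 3, 2, 5, 6, 7, 8, 9, 10, 11, 16, 13, 14, 0, 12]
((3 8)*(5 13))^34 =(13)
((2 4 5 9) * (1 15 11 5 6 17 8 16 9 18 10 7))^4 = ((1 15 11 5 18 10 7)(2 4 6 17 8 16 9))^4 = (1 18 15 10 11 7 5)(2 8 4 16 6 9 17)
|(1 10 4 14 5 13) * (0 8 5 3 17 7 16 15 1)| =|(0 8 5 13)(1 10 4 14 3 17 7 16 15)| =36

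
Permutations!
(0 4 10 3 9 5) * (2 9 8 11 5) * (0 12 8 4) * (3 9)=(2 3 4 10 9)(5 12 8 11)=[0, 1, 3, 4, 10, 12, 6, 7, 11, 2, 9, 5, 8]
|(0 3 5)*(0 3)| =2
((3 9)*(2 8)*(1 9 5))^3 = ((1 9 3 5)(2 8))^3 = (1 5 3 9)(2 8)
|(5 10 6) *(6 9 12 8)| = 6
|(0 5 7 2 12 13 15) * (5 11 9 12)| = 6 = |(0 11 9 12 13 15)(2 5 7)|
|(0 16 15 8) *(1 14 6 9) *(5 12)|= 4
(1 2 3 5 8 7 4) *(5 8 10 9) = (1 2 3 8 7 4)(5 10 9) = [0, 2, 3, 8, 1, 10, 6, 4, 7, 5, 9]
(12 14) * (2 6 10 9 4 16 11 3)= [0, 1, 6, 2, 16, 5, 10, 7, 8, 4, 9, 3, 14, 13, 12, 15, 11]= (2 6 10 9 4 16 11 3)(12 14)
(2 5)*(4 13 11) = (2 5)(4 13 11) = [0, 1, 5, 3, 13, 2, 6, 7, 8, 9, 10, 4, 12, 11]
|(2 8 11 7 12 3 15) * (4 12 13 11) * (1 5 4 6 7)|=|(1 5 4 12 3 15 2 8 6 7 13 11)|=12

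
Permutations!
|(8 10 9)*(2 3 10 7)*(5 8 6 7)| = |(2 3 10 9 6 7)(5 8)| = 6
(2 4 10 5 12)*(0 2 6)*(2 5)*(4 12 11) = (0 5 11 4 10 2 12 6) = [5, 1, 12, 3, 10, 11, 0, 7, 8, 9, 2, 4, 6]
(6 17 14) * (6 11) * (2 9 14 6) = (2 9 14 11)(6 17) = [0, 1, 9, 3, 4, 5, 17, 7, 8, 14, 10, 2, 12, 13, 11, 15, 16, 6]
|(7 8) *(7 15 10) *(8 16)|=5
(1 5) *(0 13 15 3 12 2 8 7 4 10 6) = (0 13 15 3 12 2 8 7 4 10 6)(1 5) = [13, 5, 8, 12, 10, 1, 0, 4, 7, 9, 6, 11, 2, 15, 14, 3]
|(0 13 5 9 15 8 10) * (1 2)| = 14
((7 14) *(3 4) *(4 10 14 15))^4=(3 15 14)(4 7 10)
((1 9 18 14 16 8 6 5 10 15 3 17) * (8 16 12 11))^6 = (1 8 17 11 3 12 15 14 10 18 5 9 6)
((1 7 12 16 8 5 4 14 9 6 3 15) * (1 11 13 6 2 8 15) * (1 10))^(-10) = (16)(2 5 14)(4 9 8)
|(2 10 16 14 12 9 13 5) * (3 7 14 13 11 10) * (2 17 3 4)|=22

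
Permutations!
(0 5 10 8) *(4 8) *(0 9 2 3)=(0 5 10 4 8 9 2 3)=[5, 1, 3, 0, 8, 10, 6, 7, 9, 2, 4]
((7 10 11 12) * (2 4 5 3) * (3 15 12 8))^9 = (2 3 8 11 10 7 12 15 5 4)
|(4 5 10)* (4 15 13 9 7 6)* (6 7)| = 7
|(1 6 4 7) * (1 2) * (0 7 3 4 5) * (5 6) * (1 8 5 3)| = |(0 7 2 8 5)(1 3 4)| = 15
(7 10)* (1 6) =(1 6)(7 10) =[0, 6, 2, 3, 4, 5, 1, 10, 8, 9, 7]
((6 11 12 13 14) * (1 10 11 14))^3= (1 12 10 13 11)(6 14)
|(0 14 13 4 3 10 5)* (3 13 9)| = |(0 14 9 3 10 5)(4 13)| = 6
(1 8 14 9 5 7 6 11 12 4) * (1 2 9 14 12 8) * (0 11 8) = (14)(0 11)(2 9 5 7 6 8 12 4) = [11, 1, 9, 3, 2, 7, 8, 6, 12, 5, 10, 0, 4, 13, 14]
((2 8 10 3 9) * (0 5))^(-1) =(0 5)(2 9 3 10 8)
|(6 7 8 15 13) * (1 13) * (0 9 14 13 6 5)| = 5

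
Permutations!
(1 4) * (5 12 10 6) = [0, 4, 2, 3, 1, 12, 5, 7, 8, 9, 6, 11, 10] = (1 4)(5 12 10 6)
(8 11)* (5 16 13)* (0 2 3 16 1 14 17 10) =(0 2 3 16 13 5 1 14 17 10)(8 11) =[2, 14, 3, 16, 4, 1, 6, 7, 11, 9, 0, 8, 12, 5, 17, 15, 13, 10]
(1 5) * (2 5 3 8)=[0, 3, 5, 8, 4, 1, 6, 7, 2]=(1 3 8 2 5)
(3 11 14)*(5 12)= (3 11 14)(5 12)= [0, 1, 2, 11, 4, 12, 6, 7, 8, 9, 10, 14, 5, 13, 3]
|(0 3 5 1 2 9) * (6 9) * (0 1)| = |(0 3 5)(1 2 6 9)| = 12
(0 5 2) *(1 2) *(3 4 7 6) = (0 5 1 2)(3 4 7 6) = [5, 2, 0, 4, 7, 1, 3, 6]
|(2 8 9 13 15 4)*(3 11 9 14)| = 9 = |(2 8 14 3 11 9 13 15 4)|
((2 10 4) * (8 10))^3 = (2 4 10 8)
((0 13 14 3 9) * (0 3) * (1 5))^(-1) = (0 14 13)(1 5)(3 9)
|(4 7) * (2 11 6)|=6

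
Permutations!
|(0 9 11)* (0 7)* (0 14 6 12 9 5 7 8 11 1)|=|(0 5 7 14 6 12 9 1)(8 11)|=8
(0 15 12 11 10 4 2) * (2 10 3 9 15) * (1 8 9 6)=(0 2)(1 8 9 15 12 11 3 6)(4 10)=[2, 8, 0, 6, 10, 5, 1, 7, 9, 15, 4, 3, 11, 13, 14, 12]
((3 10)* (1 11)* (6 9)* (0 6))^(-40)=((0 6 9)(1 11)(3 10))^(-40)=(11)(0 9 6)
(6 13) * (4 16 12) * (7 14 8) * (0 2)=(0 2)(4 16 12)(6 13)(7 14 8)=[2, 1, 0, 3, 16, 5, 13, 14, 7, 9, 10, 11, 4, 6, 8, 15, 12]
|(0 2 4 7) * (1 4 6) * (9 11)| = 6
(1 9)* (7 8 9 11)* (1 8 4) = (1 11 7 4)(8 9) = [0, 11, 2, 3, 1, 5, 6, 4, 9, 8, 10, 7]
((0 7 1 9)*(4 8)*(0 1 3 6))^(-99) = (0 7 3 6)(1 9)(4 8)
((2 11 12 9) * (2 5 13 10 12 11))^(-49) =((5 13 10 12 9))^(-49) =(5 13 10 12 9)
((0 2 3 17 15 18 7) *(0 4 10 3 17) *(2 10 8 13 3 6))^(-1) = ((0 10 6 2 17 15 18 7 4 8 13 3))^(-1) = (0 3 13 8 4 7 18 15 17 2 6 10)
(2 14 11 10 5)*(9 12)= (2 14 11 10 5)(9 12)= [0, 1, 14, 3, 4, 2, 6, 7, 8, 12, 5, 10, 9, 13, 11]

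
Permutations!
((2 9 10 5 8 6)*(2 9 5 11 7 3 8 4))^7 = (11)(2 5 4)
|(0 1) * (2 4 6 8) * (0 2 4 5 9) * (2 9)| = |(0 1 9)(2 5)(4 6 8)| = 6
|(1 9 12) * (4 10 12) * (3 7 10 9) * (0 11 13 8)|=|(0 11 13 8)(1 3 7 10 12)(4 9)|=20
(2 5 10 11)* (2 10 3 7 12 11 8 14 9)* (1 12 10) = (1 12 11)(2 5 3 7 10 8 14 9) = [0, 12, 5, 7, 4, 3, 6, 10, 14, 2, 8, 1, 11, 13, 9]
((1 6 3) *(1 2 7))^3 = (1 2 6 7 3)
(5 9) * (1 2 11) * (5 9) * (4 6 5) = (1 2 11)(4 6 5) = [0, 2, 11, 3, 6, 4, 5, 7, 8, 9, 10, 1]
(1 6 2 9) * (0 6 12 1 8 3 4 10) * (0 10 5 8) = (0 6 2 9)(1 12)(3 4 5 8) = [6, 12, 9, 4, 5, 8, 2, 7, 3, 0, 10, 11, 1]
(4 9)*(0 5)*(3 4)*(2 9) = [5, 1, 9, 4, 2, 0, 6, 7, 8, 3] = (0 5)(2 9 3 4)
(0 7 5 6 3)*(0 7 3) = (0 3 7 5 6) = [3, 1, 2, 7, 4, 6, 0, 5]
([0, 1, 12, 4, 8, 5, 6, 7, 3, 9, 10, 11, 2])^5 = [0, 1, 12, 8, 3, 5, 6, 7, 4, 9, 10, 11, 2]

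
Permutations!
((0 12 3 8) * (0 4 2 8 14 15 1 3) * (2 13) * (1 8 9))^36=((0 12)(1 3 14 15 8 4 13 2 9))^36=(15)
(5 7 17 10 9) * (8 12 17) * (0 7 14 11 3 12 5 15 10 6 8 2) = (0 7 2)(3 12 17 6 8 5 14 11)(9 15 10) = [7, 1, 0, 12, 4, 14, 8, 2, 5, 15, 9, 3, 17, 13, 11, 10, 16, 6]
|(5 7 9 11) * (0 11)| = 5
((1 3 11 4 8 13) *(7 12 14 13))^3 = (1 4 12)(3 8 14)(7 13 11)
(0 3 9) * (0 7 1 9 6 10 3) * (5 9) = (1 5 9 7)(3 6 10) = [0, 5, 2, 6, 4, 9, 10, 1, 8, 7, 3]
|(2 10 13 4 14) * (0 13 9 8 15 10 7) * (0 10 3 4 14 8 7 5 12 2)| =|(0 13 14)(2 5 12)(3 4 8 15)(7 10 9)| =12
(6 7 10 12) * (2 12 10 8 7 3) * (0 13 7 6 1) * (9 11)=(0 13 7 8 6 3 2 12 1)(9 11)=[13, 0, 12, 2, 4, 5, 3, 8, 6, 11, 10, 9, 1, 7]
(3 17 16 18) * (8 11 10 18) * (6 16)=[0, 1, 2, 17, 4, 5, 16, 7, 11, 9, 18, 10, 12, 13, 14, 15, 8, 6, 3]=(3 17 6 16 8 11 10 18)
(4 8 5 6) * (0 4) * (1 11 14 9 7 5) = (0 4 8 1 11 14 9 7 5 6) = [4, 11, 2, 3, 8, 6, 0, 5, 1, 7, 10, 14, 12, 13, 9]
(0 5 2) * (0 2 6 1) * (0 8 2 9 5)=(1 8 2 9 5 6)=[0, 8, 9, 3, 4, 6, 1, 7, 2, 5]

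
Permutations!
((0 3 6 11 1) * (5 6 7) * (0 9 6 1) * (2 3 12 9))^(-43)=((0 12 9 6 11)(1 2 3 7 5))^(-43)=(0 9 11 12 6)(1 3 5 2 7)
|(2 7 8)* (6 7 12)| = |(2 12 6 7 8)| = 5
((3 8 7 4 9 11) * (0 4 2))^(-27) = ((0 4 9 11 3 8 7 2))^(-27) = (0 8 9 2 3 4 7 11)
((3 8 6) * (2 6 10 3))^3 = (10)(2 6)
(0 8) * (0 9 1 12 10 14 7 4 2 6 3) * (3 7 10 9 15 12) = (0 8 15 12 9 1 3)(2 6 7 4)(10 14) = [8, 3, 6, 0, 2, 5, 7, 4, 15, 1, 14, 11, 9, 13, 10, 12]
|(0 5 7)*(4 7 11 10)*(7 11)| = |(0 5 7)(4 11 10)| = 3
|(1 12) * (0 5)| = 2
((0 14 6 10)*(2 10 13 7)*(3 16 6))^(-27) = (16)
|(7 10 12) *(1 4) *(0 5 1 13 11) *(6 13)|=21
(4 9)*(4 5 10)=[0, 1, 2, 3, 9, 10, 6, 7, 8, 5, 4]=(4 9 5 10)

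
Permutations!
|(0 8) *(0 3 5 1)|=5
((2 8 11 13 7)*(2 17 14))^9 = (2 11 7 14 8 13 17)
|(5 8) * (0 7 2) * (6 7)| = |(0 6 7 2)(5 8)| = 4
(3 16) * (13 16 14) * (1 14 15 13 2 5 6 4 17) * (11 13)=[0, 14, 5, 15, 17, 6, 4, 7, 8, 9, 10, 13, 12, 16, 2, 11, 3, 1]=(1 14 2 5 6 4 17)(3 15 11 13 16)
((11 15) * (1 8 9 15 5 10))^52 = ((1 8 9 15 11 5 10))^52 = (1 15 10 9 5 8 11)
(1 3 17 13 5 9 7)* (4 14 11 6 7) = (1 3 17 13 5 9 4 14 11 6 7) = [0, 3, 2, 17, 14, 9, 7, 1, 8, 4, 10, 6, 12, 5, 11, 15, 16, 13]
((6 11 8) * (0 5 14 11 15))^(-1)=(0 15 6 8 11 14 5)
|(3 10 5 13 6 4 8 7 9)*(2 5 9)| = |(2 5 13 6 4 8 7)(3 10 9)| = 21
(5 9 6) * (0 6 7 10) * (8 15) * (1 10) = (0 6 5 9 7 1 10)(8 15) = [6, 10, 2, 3, 4, 9, 5, 1, 15, 7, 0, 11, 12, 13, 14, 8]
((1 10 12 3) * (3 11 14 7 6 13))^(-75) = (1 6 11)(3 7 12)(10 13 14)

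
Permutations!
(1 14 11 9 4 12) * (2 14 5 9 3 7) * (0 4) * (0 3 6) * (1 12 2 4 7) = [7, 5, 14, 1, 2, 9, 0, 4, 8, 3, 10, 6, 12, 13, 11] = (0 7 4 2 14 11 6)(1 5 9 3)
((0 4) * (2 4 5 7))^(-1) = (0 4 2 7 5)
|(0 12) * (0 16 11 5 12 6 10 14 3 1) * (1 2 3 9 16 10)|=42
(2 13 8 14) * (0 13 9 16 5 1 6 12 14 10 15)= (0 13 8 10 15)(1 6 12 14 2 9 16 5)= [13, 6, 9, 3, 4, 1, 12, 7, 10, 16, 15, 11, 14, 8, 2, 0, 5]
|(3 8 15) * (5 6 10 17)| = 12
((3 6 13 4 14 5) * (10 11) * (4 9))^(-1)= (3 5 14 4 9 13 6)(10 11)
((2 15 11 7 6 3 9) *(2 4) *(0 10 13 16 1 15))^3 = (0 16 11 3 2 13 15 6 4 10 1 7 9)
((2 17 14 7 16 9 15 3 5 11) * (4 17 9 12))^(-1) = ((2 9 15 3 5 11)(4 17 14 7 16 12))^(-1) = (2 11 5 3 15 9)(4 12 16 7 14 17)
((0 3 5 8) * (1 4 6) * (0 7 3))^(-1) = ((1 4 6)(3 5 8 7))^(-1) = (1 6 4)(3 7 8 5)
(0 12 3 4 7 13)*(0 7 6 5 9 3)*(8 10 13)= (0 12)(3 4 6 5 9)(7 8 10 13)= [12, 1, 2, 4, 6, 9, 5, 8, 10, 3, 13, 11, 0, 7]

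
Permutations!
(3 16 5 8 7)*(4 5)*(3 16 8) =(3 8 7 16 4 5) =[0, 1, 2, 8, 5, 3, 6, 16, 7, 9, 10, 11, 12, 13, 14, 15, 4]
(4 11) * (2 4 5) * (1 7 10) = [0, 7, 4, 3, 11, 2, 6, 10, 8, 9, 1, 5] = (1 7 10)(2 4 11 5)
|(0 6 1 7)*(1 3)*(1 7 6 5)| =6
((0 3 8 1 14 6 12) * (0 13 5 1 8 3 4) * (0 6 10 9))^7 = ((0 4 6 12 13 5 1 14 10 9))^7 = (0 14 13 4 10 5 6 9 1 12)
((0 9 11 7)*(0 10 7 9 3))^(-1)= ((0 3)(7 10)(9 11))^(-1)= (0 3)(7 10)(9 11)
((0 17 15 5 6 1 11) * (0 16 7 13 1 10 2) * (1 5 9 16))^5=((0 17 15 9 16 7 13 5 6 10 2)(1 11))^5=(0 7 2 16 10 9 6 15 5 17 13)(1 11)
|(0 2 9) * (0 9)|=2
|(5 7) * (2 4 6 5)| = 5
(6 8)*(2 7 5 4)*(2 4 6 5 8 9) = (2 7 8 5 6 9) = [0, 1, 7, 3, 4, 6, 9, 8, 5, 2]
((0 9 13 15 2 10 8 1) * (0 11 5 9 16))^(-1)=((0 16)(1 11 5 9 13 15 2 10 8))^(-1)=(0 16)(1 8 10 2 15 13 9 5 11)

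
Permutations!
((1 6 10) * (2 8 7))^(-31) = (1 10 6)(2 7 8)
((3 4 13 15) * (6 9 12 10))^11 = (3 15 13 4)(6 10 12 9)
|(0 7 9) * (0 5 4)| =5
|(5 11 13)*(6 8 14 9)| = 12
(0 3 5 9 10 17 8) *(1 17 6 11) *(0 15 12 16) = (0 3 5 9 10 6 11 1 17 8 15 12 16) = [3, 17, 2, 5, 4, 9, 11, 7, 15, 10, 6, 1, 16, 13, 14, 12, 0, 8]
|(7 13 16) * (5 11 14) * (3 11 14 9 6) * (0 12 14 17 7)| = 8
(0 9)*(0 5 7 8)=[9, 1, 2, 3, 4, 7, 6, 8, 0, 5]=(0 9 5 7 8)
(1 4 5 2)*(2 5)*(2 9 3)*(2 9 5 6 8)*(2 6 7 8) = (1 4 5 7 8 6 2)(3 9) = [0, 4, 1, 9, 5, 7, 2, 8, 6, 3]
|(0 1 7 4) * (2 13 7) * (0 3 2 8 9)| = 20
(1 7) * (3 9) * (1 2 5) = [0, 7, 5, 9, 4, 1, 6, 2, 8, 3] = (1 7 2 5)(3 9)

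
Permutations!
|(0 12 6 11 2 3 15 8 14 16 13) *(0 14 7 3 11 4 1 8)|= |(0 12 6 4 1 8 7 3 15)(2 11)(13 14 16)|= 18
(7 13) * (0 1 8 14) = (0 1 8 14)(7 13) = [1, 8, 2, 3, 4, 5, 6, 13, 14, 9, 10, 11, 12, 7, 0]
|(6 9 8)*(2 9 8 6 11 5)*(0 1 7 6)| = 9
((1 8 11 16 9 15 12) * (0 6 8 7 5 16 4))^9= (0 4 11 8 6)(1 5 9 12 7 16 15)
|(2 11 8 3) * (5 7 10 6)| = |(2 11 8 3)(5 7 10 6)| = 4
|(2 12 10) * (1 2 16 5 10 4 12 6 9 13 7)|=|(1 2 6 9 13 7)(4 12)(5 10 16)|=6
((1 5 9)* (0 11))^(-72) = ((0 11)(1 5 9))^(-72) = (11)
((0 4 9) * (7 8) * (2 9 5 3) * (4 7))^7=(0 9 2 3 5 4 8 7)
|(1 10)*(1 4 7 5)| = 5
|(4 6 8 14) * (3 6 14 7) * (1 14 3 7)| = |(1 14 4 3 6 8)| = 6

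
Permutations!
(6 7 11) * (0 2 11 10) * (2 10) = (0 10)(2 11 6 7) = [10, 1, 11, 3, 4, 5, 7, 2, 8, 9, 0, 6]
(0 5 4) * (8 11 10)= (0 5 4)(8 11 10)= [5, 1, 2, 3, 0, 4, 6, 7, 11, 9, 8, 10]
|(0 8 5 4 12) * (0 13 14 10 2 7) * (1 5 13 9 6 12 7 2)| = 9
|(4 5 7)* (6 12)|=|(4 5 7)(6 12)|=6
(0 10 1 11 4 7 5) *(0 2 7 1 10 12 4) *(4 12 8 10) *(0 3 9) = (12)(0 8 10 4 1 11 3 9)(2 7 5) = [8, 11, 7, 9, 1, 2, 6, 5, 10, 0, 4, 3, 12]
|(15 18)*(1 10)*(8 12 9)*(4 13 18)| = 12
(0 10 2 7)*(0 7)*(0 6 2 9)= (0 10 9)(2 6)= [10, 1, 6, 3, 4, 5, 2, 7, 8, 0, 9]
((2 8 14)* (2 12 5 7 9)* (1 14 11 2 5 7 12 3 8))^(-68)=((1 14 3 8 11 2)(5 12 7 9))^(-68)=(1 11 3)(2 8 14)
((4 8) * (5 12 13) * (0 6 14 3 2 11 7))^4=(0 2 6 11 14 7 3)(5 12 13)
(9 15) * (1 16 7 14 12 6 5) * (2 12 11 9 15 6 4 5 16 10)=(1 10 2 12 4 5)(6 16 7 14 11 9)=[0, 10, 12, 3, 5, 1, 16, 14, 8, 6, 2, 9, 4, 13, 11, 15, 7]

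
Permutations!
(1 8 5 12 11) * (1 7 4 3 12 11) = (1 8 5 11 7 4 3 12) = [0, 8, 2, 12, 3, 11, 6, 4, 5, 9, 10, 7, 1]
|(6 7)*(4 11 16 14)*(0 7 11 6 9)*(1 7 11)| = 9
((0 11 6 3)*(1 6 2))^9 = ((0 11 2 1 6 3))^9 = (0 1)(2 3)(6 11)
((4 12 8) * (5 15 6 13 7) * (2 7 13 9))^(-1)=(2 9 6 15 5 7)(4 8 12)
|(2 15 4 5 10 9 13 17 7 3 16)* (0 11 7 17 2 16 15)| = 11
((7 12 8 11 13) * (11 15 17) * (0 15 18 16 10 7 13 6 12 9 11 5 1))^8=(0 5 15 1 17)(6 11 9 7 10 16 18 8 12)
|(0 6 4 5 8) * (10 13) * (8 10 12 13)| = 6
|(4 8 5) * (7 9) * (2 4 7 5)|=3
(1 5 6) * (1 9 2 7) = (1 5 6 9 2 7) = [0, 5, 7, 3, 4, 6, 9, 1, 8, 2]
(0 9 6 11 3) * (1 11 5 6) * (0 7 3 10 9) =[0, 11, 2, 7, 4, 6, 5, 3, 8, 1, 9, 10] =(1 11 10 9)(3 7)(5 6)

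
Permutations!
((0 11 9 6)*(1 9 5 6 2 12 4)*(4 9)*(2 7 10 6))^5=(0 9 11 7 5 10 2 6 12)(1 4)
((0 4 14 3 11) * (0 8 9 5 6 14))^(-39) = ((0 4)(3 11 8 9 5 6 14))^(-39) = (0 4)(3 9 14 8 6 11 5)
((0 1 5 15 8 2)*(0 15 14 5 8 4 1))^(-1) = ((1 8 2 15 4)(5 14))^(-1) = (1 4 15 2 8)(5 14)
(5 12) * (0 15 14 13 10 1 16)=(0 15 14 13 10 1 16)(5 12)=[15, 16, 2, 3, 4, 12, 6, 7, 8, 9, 1, 11, 5, 10, 13, 14, 0]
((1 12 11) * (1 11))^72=((1 12))^72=(12)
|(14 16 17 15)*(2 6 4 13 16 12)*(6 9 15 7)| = |(2 9 15 14 12)(4 13 16 17 7 6)| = 30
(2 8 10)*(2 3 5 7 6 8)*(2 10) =[0, 1, 10, 5, 4, 7, 8, 6, 2, 9, 3] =(2 10 3 5 7 6 8)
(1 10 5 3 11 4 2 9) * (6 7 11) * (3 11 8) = (1 10 5 11 4 2 9)(3 6 7 8) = [0, 10, 9, 6, 2, 11, 7, 8, 3, 1, 5, 4]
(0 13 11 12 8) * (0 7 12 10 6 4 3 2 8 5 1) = (0 13 11 10 6 4 3 2 8 7 12 5 1) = [13, 0, 8, 2, 3, 1, 4, 12, 7, 9, 6, 10, 5, 11]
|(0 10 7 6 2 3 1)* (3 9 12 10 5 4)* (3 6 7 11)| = 11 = |(0 5 4 6 2 9 12 10 11 3 1)|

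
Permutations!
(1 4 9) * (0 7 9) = (0 7 9 1 4) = [7, 4, 2, 3, 0, 5, 6, 9, 8, 1]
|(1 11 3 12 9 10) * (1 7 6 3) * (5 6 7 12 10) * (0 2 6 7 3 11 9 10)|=|(0 2 6 11 1 9 5 7 3)(10 12)|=18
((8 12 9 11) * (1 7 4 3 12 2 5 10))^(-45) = (1 10 5 2 8 11 9 12 3 4 7)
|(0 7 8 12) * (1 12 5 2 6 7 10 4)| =5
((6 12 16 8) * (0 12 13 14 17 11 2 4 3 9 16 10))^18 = (2 13 9 11 6 3 17 8 4 14 16)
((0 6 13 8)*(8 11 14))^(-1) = (0 8 14 11 13 6)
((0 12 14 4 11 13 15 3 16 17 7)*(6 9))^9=(0 17 3 13 4 12 7 16 15 11 14)(6 9)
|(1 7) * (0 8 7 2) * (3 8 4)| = |(0 4 3 8 7 1 2)| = 7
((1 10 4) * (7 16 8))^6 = ((1 10 4)(7 16 8))^6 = (16)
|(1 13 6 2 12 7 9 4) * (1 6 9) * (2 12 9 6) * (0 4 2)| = |(0 4)(1 13 6 12 7)(2 9)| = 10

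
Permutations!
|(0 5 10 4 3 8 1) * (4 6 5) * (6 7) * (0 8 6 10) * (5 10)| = 14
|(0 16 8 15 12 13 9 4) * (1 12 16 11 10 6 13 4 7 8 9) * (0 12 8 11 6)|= 22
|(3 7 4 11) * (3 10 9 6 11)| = 12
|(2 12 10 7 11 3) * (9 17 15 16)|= |(2 12 10 7 11 3)(9 17 15 16)|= 12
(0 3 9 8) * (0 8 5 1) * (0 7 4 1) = [3, 7, 2, 9, 1, 0, 6, 4, 8, 5] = (0 3 9 5)(1 7 4)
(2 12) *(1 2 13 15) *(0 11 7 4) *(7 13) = (0 11 13 15 1 2 12 7 4) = [11, 2, 12, 3, 0, 5, 6, 4, 8, 9, 10, 13, 7, 15, 14, 1]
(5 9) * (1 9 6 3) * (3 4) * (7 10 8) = [0, 9, 2, 1, 3, 6, 4, 10, 7, 5, 8] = (1 9 5 6 4 3)(7 10 8)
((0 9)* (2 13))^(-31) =(0 9)(2 13)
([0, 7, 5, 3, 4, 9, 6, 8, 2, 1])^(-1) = (1 9 5 2 8 7)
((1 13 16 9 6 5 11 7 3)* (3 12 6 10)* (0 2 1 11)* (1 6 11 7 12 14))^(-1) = (0 5 6 2)(1 14 7 3 10 9 16 13)(11 12)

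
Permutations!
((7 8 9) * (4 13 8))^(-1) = (4 7 9 8 13) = ((4 13 8 9 7))^(-1)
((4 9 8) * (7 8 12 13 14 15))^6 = ((4 9 12 13 14 15 7 8))^6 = (4 7 14 12)(8 15 13 9)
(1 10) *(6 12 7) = [0, 10, 2, 3, 4, 5, 12, 6, 8, 9, 1, 11, 7] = (1 10)(6 12 7)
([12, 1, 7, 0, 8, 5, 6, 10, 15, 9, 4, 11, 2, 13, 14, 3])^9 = (15)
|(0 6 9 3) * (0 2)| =5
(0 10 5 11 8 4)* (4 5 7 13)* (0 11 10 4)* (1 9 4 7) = (0 7 13)(1 9 4 11 8 5 10) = [7, 9, 2, 3, 11, 10, 6, 13, 5, 4, 1, 8, 12, 0]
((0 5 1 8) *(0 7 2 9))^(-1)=(0 9 2 7 8 1 5)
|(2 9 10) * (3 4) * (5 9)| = 4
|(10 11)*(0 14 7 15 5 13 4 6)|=8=|(0 14 7 15 5 13 4 6)(10 11)|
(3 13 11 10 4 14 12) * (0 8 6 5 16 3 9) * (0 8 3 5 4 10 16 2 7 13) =(0 3)(2 7 13 11 16 5)(4 14 12 9 8 6) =[3, 1, 7, 0, 14, 2, 4, 13, 6, 8, 10, 16, 9, 11, 12, 15, 5]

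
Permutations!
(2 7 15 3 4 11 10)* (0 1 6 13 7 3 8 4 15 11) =(0 1 6 13 7 11 10 2 3 15 8 4) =[1, 6, 3, 15, 0, 5, 13, 11, 4, 9, 2, 10, 12, 7, 14, 8]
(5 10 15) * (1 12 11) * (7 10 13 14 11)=[0, 12, 2, 3, 4, 13, 6, 10, 8, 9, 15, 1, 7, 14, 11, 5]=(1 12 7 10 15 5 13 14 11)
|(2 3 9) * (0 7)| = 6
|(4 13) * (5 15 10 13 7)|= 6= |(4 7 5 15 10 13)|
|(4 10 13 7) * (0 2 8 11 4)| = 8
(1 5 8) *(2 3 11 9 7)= [0, 5, 3, 11, 4, 8, 6, 2, 1, 7, 10, 9]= (1 5 8)(2 3 11 9 7)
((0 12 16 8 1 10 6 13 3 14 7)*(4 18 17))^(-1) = ((0 12 16 8 1 10 6 13 3 14 7)(4 18 17))^(-1) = (0 7 14 3 13 6 10 1 8 16 12)(4 17 18)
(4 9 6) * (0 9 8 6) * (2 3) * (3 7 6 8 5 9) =(0 3 2 7 6 4 5 9) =[3, 1, 7, 2, 5, 9, 4, 6, 8, 0]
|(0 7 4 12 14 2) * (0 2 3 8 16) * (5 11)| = |(0 7 4 12 14 3 8 16)(5 11)| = 8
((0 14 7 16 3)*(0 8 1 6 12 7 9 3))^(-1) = ((0 14 9 3 8 1 6 12 7 16))^(-1) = (0 16 7 12 6 1 8 3 9 14)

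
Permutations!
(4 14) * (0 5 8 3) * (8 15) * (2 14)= [5, 1, 14, 0, 2, 15, 6, 7, 3, 9, 10, 11, 12, 13, 4, 8]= (0 5 15 8 3)(2 14 4)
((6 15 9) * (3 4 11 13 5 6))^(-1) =(3 9 15 6 5 13 11 4)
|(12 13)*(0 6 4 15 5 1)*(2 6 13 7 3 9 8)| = |(0 13 12 7 3 9 8 2 6 4 15 5 1)| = 13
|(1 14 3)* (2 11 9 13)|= |(1 14 3)(2 11 9 13)|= 12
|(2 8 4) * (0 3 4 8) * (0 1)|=5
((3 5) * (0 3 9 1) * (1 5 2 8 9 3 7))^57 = (2 9 3 8 5)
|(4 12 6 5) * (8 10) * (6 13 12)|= 6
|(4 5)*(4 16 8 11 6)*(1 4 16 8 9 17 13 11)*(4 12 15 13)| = |(1 12 15 13 11 6 16 9 17 4 5 8)| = 12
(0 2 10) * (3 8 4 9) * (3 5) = (0 2 10)(3 8 4 9 5) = [2, 1, 10, 8, 9, 3, 6, 7, 4, 5, 0]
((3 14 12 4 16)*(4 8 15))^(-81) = (3 8 16 12 4 14 15)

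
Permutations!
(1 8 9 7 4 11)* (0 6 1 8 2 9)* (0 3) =(0 6 1 2 9 7 4 11 8 3) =[6, 2, 9, 0, 11, 5, 1, 4, 3, 7, 10, 8]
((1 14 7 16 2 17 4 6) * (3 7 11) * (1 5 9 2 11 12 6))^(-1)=(1 4 17 2 9 5 6 12 14)(3 11 16 7)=((1 14 12 6 5 9 2 17 4)(3 7 16 11))^(-1)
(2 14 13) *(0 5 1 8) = (0 5 1 8)(2 14 13) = [5, 8, 14, 3, 4, 1, 6, 7, 0, 9, 10, 11, 12, 2, 13]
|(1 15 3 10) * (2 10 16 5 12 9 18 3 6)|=|(1 15 6 2 10)(3 16 5 12 9 18)|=30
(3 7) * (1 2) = (1 2)(3 7) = [0, 2, 1, 7, 4, 5, 6, 3]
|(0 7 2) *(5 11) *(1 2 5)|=6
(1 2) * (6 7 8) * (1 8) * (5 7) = [0, 2, 8, 3, 4, 7, 5, 1, 6] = (1 2 8 6 5 7)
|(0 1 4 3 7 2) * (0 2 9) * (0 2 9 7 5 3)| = |(0 1 4)(2 9)(3 5)| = 6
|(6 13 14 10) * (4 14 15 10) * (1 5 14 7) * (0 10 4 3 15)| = 28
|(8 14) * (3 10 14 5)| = 5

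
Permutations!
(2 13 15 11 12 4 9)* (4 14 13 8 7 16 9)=(2 8 7 16 9)(11 12 14 13 15)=[0, 1, 8, 3, 4, 5, 6, 16, 7, 2, 10, 12, 14, 15, 13, 11, 9]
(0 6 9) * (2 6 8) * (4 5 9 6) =(0 8 2 4 5 9) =[8, 1, 4, 3, 5, 9, 6, 7, 2, 0]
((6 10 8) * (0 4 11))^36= ((0 4 11)(6 10 8))^36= (11)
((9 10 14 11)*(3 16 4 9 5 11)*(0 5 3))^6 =(0 9 3)(4 11 14)(5 10 16)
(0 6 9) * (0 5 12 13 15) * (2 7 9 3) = (0 6 3 2 7 9 5 12 13 15) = [6, 1, 7, 2, 4, 12, 3, 9, 8, 5, 10, 11, 13, 15, 14, 0]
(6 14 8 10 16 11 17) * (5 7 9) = [0, 1, 2, 3, 4, 7, 14, 9, 10, 5, 16, 17, 12, 13, 8, 15, 11, 6] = (5 7 9)(6 14 8 10 16 11 17)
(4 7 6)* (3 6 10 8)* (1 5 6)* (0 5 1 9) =(0 5 6 4 7 10 8 3 9) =[5, 1, 2, 9, 7, 6, 4, 10, 3, 0, 8]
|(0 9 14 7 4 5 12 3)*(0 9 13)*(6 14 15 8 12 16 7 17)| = |(0 13)(3 9 15 8 12)(4 5 16 7)(6 14 17)| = 60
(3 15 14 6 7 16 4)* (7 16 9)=(3 15 14 6 16 4)(7 9)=[0, 1, 2, 15, 3, 5, 16, 9, 8, 7, 10, 11, 12, 13, 6, 14, 4]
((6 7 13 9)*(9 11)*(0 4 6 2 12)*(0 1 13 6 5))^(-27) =((0 4 5)(1 13 11 9 2 12)(6 7))^(-27) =(1 9)(2 13)(6 7)(11 12)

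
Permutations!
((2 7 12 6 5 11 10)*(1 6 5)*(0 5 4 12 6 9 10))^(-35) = (0 5 11)(1 9 10 2 7 6)(4 12)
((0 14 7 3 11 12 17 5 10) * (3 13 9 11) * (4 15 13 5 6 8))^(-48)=(0 7 10 14 5)(4 17 9)(6 11 15)(8 12 13)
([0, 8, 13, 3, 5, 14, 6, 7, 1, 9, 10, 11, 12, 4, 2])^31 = [0, 8, 13, 3, 5, 14, 6, 7, 1, 9, 10, 11, 12, 4, 2]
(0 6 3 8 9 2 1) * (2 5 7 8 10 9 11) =(0 6 3 10 9 5 7 8 11 2 1) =[6, 0, 1, 10, 4, 7, 3, 8, 11, 5, 9, 2]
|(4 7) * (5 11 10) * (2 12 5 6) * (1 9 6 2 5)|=|(1 9 6 5 11 10 2 12)(4 7)|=8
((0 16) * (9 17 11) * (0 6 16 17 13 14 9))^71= ((0 17 11)(6 16)(9 13 14))^71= (0 11 17)(6 16)(9 14 13)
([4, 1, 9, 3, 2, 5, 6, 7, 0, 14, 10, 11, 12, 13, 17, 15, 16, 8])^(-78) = (0 8 17 14 9 2 4)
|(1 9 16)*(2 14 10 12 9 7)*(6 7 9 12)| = |(1 9 16)(2 14 10 6 7)| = 15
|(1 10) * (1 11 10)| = |(10 11)| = 2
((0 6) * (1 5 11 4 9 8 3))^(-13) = (0 6)(1 5 11 4 9 8 3)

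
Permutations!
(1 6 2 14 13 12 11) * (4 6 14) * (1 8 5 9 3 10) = (1 14 13 12 11 8 5 9 3 10)(2 4 6) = [0, 14, 4, 10, 6, 9, 2, 7, 5, 3, 1, 8, 11, 12, 13]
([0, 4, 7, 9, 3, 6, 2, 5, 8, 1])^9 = [0, 4, 7, 9, 3, 6, 2, 5, 8, 1]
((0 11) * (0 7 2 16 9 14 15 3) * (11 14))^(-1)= ((0 14 15 3)(2 16 9 11 7))^(-1)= (0 3 15 14)(2 7 11 9 16)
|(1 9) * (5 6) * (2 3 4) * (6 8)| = 6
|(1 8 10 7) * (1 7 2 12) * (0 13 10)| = 7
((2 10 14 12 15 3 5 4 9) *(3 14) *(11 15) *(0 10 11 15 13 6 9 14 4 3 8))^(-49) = (0 8 10)(2 11 13 6 9)(3 5)(4 15 12 14)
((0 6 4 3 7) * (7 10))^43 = ((0 6 4 3 10 7))^43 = (0 6 4 3 10 7)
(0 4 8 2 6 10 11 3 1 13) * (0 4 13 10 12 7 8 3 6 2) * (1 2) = [13, 10, 1, 2, 3, 5, 12, 8, 0, 9, 11, 6, 7, 4] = (0 13 4 3 2 1 10 11 6 12 7 8)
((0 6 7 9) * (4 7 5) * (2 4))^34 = ((0 6 5 2 4 7 9))^34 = (0 9 7 4 2 5 6)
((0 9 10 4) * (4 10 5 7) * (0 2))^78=(10)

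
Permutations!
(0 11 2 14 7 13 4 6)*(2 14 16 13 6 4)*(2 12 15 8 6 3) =(0 11 14 7 3 2 16 13 12 15 8 6) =[11, 1, 16, 2, 4, 5, 0, 3, 6, 9, 10, 14, 15, 12, 7, 8, 13]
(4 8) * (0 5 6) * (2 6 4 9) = (0 5 4 8 9 2 6) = [5, 1, 6, 3, 8, 4, 0, 7, 9, 2]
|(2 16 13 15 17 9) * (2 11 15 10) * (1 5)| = |(1 5)(2 16 13 10)(9 11 15 17)| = 4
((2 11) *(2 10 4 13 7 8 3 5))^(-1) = (2 5 3 8 7 13 4 10 11)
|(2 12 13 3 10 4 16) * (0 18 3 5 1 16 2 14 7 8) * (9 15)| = 14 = |(0 18 3 10 4 2 12 13 5 1 16 14 7 8)(9 15)|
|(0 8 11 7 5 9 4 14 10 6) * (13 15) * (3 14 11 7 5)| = 28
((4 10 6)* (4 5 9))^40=((4 10 6 5 9))^40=(10)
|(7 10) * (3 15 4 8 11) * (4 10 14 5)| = 9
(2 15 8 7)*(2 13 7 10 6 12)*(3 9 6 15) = (2 3 9 6 12)(7 13)(8 10 15) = [0, 1, 3, 9, 4, 5, 12, 13, 10, 6, 15, 11, 2, 7, 14, 8]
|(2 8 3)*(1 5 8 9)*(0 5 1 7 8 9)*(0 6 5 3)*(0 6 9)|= |(0 3 2 9 7 8 6 5)|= 8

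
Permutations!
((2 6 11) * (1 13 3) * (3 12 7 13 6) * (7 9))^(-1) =(1 3 2 11 6)(7 9 12 13)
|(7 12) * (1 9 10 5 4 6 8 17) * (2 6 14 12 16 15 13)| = |(1 9 10 5 4 14 12 7 16 15 13 2 6 8 17)| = 15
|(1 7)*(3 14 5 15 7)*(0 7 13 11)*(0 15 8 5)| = |(0 7 1 3 14)(5 8)(11 15 13)| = 30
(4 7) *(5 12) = [0, 1, 2, 3, 7, 12, 6, 4, 8, 9, 10, 11, 5] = (4 7)(5 12)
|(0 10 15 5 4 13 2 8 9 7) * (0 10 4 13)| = |(0 4)(2 8 9 7 10 15 5 13)| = 8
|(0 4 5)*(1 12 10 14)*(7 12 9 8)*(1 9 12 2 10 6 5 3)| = 42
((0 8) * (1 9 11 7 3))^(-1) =((0 8)(1 9 11 7 3))^(-1) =(0 8)(1 3 7 11 9)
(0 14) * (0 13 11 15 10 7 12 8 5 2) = (0 14 13 11 15 10 7 12 8 5 2) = [14, 1, 0, 3, 4, 2, 6, 12, 5, 9, 7, 15, 8, 11, 13, 10]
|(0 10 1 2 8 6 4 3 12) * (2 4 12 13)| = |(0 10 1 4 3 13 2 8 6 12)| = 10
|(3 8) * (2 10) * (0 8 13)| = 4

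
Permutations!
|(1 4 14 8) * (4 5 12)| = |(1 5 12 4 14 8)| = 6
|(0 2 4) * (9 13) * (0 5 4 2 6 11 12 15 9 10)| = 8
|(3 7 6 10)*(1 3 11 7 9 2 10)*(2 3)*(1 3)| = |(1 2 10 11 7 6 3 9)| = 8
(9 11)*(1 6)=(1 6)(9 11)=[0, 6, 2, 3, 4, 5, 1, 7, 8, 11, 10, 9]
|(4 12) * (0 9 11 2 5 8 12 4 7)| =8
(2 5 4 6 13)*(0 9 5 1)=(0 9 5 4 6 13 2 1)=[9, 0, 1, 3, 6, 4, 13, 7, 8, 5, 10, 11, 12, 2]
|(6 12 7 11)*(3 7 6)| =|(3 7 11)(6 12)| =6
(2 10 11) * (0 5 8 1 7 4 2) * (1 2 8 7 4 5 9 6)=(0 9 6 1 4 8 2 10 11)(5 7)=[9, 4, 10, 3, 8, 7, 1, 5, 2, 6, 11, 0]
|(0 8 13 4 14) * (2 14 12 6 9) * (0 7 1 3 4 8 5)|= |(0 5)(1 3 4 12 6 9 2 14 7)(8 13)|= 18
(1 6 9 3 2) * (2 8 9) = (1 6 2)(3 8 9) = [0, 6, 1, 8, 4, 5, 2, 7, 9, 3]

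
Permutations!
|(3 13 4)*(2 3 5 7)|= 6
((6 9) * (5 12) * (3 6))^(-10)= ((3 6 9)(5 12))^(-10)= (12)(3 9 6)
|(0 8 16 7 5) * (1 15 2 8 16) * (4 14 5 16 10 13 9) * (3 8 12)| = |(0 10 13 9 4 14 5)(1 15 2 12 3 8)(7 16)| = 42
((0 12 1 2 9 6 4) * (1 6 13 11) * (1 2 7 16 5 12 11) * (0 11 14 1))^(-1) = (0 13 9 2 11 4 6 12 5 16 7 1 14)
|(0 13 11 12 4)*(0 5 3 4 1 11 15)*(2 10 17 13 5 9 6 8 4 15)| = 12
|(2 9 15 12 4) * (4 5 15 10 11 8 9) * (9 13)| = 30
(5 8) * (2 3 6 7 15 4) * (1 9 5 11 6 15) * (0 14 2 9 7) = (0 14 2 3 15 4 9 5 8 11 6)(1 7) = [14, 7, 3, 15, 9, 8, 0, 1, 11, 5, 10, 6, 12, 13, 2, 4]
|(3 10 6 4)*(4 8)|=5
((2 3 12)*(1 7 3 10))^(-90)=((1 7 3 12 2 10))^(-90)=(12)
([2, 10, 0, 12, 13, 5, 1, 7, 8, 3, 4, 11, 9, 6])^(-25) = [2, 1, 0, 9, 4, 5, 6, 7, 8, 12, 10, 11, 3, 13]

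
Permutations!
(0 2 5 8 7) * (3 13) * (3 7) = (0 2 5 8 3 13 7) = [2, 1, 5, 13, 4, 8, 6, 0, 3, 9, 10, 11, 12, 7]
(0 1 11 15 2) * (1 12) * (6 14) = (0 12 1 11 15 2)(6 14) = [12, 11, 0, 3, 4, 5, 14, 7, 8, 9, 10, 15, 1, 13, 6, 2]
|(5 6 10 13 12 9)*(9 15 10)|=|(5 6 9)(10 13 12 15)|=12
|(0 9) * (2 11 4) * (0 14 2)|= 6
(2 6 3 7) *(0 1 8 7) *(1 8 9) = (0 8 7 2 6 3)(1 9) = [8, 9, 6, 0, 4, 5, 3, 2, 7, 1]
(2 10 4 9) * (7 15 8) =(2 10 4 9)(7 15 8) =[0, 1, 10, 3, 9, 5, 6, 15, 7, 2, 4, 11, 12, 13, 14, 8]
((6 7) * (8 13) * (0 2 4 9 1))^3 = ((0 2 4 9 1)(6 7)(8 13))^3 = (0 9 2 1 4)(6 7)(8 13)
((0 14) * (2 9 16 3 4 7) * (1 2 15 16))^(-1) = ((0 14)(1 2 9)(3 4 7 15 16))^(-1) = (0 14)(1 9 2)(3 16 15 7 4)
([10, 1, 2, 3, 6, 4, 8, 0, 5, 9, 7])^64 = (0 10 7)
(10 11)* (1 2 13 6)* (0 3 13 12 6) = (0 3 13)(1 2 12 6)(10 11) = [3, 2, 12, 13, 4, 5, 1, 7, 8, 9, 11, 10, 6, 0]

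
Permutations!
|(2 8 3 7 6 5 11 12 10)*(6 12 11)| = 6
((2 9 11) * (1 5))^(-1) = (1 5)(2 11 9)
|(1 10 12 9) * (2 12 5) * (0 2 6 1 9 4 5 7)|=9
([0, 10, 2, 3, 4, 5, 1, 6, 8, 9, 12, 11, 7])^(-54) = (1 10 12 7 6)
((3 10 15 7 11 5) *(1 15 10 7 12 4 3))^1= (1 15 12 4 3 7 11 5)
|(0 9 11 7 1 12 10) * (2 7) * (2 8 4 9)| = 12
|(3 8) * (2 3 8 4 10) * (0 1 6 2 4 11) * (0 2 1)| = |(1 6)(2 3 11)(4 10)| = 6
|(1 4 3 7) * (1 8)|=5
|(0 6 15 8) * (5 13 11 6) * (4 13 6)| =|(0 5 6 15 8)(4 13 11)| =15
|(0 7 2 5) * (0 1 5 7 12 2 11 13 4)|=|(0 12 2 7 11 13 4)(1 5)|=14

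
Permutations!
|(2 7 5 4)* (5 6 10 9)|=|(2 7 6 10 9 5 4)|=7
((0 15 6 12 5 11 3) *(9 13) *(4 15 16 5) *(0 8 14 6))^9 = (0 4 6 8 11 16 15 12 14 3 5)(9 13)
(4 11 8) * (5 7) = (4 11 8)(5 7) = [0, 1, 2, 3, 11, 7, 6, 5, 4, 9, 10, 8]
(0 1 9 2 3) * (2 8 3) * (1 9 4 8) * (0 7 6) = (0 9 1 4 8 3 7 6) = [9, 4, 2, 7, 8, 5, 0, 6, 3, 1]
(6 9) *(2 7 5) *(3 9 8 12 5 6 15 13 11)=(2 7 6 8 12 5)(3 9 15 13 11)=[0, 1, 7, 9, 4, 2, 8, 6, 12, 15, 10, 3, 5, 11, 14, 13]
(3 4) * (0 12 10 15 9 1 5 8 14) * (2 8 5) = (0 12 10 15 9 1 2 8 14)(3 4) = [12, 2, 8, 4, 3, 5, 6, 7, 14, 1, 15, 11, 10, 13, 0, 9]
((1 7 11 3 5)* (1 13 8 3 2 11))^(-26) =(3 13)(5 8)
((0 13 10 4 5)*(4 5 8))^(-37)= ((0 13 10 5)(4 8))^(-37)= (0 5 10 13)(4 8)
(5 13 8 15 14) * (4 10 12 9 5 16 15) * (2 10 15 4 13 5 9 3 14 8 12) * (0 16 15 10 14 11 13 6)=(0 16 4 10 2 14 15 8 6)(3 11 13 12)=[16, 1, 14, 11, 10, 5, 0, 7, 6, 9, 2, 13, 3, 12, 15, 8, 4]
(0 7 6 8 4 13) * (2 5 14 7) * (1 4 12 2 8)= (0 8 12 2 5 14 7 6 1 4 13)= [8, 4, 5, 3, 13, 14, 1, 6, 12, 9, 10, 11, 2, 0, 7]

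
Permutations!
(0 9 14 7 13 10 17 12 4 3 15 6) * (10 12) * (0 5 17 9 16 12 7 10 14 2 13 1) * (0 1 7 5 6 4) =[16, 1, 13, 15, 3, 17, 6, 7, 8, 2, 9, 11, 0, 5, 10, 4, 12, 14] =(0 16 12)(2 13 5 17 14 10 9)(3 15 4)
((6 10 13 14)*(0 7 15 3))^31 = (0 3 15 7)(6 14 13 10)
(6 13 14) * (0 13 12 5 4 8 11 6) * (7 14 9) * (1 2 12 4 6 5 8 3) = [13, 2, 12, 1, 3, 6, 4, 14, 11, 7, 10, 5, 8, 9, 0] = (0 13 9 7 14)(1 2 12 8 11 5 6 4 3)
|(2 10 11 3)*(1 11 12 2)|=3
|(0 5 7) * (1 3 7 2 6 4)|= |(0 5 2 6 4 1 3 7)|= 8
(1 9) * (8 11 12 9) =(1 8 11 12 9) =[0, 8, 2, 3, 4, 5, 6, 7, 11, 1, 10, 12, 9]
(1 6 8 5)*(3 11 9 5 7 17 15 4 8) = (1 6 3 11 9 5)(4 8 7 17 15) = [0, 6, 2, 11, 8, 1, 3, 17, 7, 5, 10, 9, 12, 13, 14, 4, 16, 15]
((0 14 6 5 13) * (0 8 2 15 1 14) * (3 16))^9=(1 14 6 5 13 8 2 15)(3 16)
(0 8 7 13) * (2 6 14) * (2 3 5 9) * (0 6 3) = (0 8 7 13 6 14)(2 3 5 9) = [8, 1, 3, 5, 4, 9, 14, 13, 7, 2, 10, 11, 12, 6, 0]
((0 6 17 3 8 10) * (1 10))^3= ((0 6 17 3 8 1 10))^3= (0 3 10 17 1 6 8)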